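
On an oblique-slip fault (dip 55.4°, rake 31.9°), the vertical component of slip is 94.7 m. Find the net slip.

218 m

dip-slip = throw / sin(dip) = 94.7 / sin(55.4°) = 115 m
net slip = dip-slip / sin(rake) = 115 / sin(31.9°) = 218 m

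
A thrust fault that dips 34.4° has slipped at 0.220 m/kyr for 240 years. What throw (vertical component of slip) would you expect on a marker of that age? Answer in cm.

2.98 cm

dip-slip = rate × time = 0.220 m/kyr × 240 years = 0.05280 m
throw = dip-slip × sin(dip) = 0.05280 × sin(34.4°) = 0.0298 m = 2.98 cm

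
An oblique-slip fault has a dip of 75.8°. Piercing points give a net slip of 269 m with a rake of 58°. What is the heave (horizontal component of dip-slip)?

dip-slip = net slip × sin(rake) = 269 m × sin(58°) = 228.1 m
heave = dip-slip × cos(dip) = 228.1 × cos(75.8°) = 56 m

56 m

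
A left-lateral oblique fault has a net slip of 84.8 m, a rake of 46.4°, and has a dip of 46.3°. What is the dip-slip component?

dip-slip = net slip × sin(rake) = 84.8 m × sin(46.4°) = 61.4 m

61.4 m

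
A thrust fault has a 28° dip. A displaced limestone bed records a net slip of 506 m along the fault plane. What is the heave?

447 m

heave = dip-slip × cos(dip) = 506 m × cos(28°) = 447 m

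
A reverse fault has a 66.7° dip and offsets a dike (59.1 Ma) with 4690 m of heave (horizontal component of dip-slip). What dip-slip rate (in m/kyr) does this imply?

0.201 m/kyr

dip-slip = heave / cos(dip) = 4690 m / cos(66.7°) = 11860 m
rate = 11860 m / 59.1 Ma = 0.000201 m/yr = 0.201 m/kyr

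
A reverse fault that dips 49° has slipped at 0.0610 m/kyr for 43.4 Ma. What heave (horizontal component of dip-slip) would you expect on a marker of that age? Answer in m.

1740 m

dip-slip = rate × time = 0.0610 m/kyr × 43.4 Ma = 2647 m
heave = dip-slip × cos(dip) = 2647 × cos(49°) = 1740 m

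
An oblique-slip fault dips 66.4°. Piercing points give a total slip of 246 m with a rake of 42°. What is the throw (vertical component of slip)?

dip-slip = net slip × sin(rake) = 246 m × sin(42°) = 164.6 m
throw = dip-slip × sin(dip) = 164.6 × sin(66.4°) = 151 m

151 m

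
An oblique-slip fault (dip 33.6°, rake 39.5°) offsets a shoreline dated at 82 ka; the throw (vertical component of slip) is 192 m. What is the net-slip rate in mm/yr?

6.65 mm/yr

dip-slip = throw / sin(dip) = 192 / sin(33.6°) = 347 m
net slip = dip-slip / sin(rake) = 347 / sin(39.5°) = 545.5 m
rate = 545.5 m / 82 ka = 0.00665 m/yr = 6.65 mm/yr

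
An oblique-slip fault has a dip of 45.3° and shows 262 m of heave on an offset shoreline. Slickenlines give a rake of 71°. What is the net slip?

dip-slip = heave / cos(dip) = 262 / cos(45.3°) = 372.5 m
net slip = dip-slip / sin(rake) = 372.5 / sin(71°) = 394 m

394 m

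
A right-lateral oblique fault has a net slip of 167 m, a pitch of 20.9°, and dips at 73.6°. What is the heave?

dip-slip = net slip × sin(rake) = 167 m × sin(20.9°) = 59.58 m
heave = dip-slip × cos(dip) = 59.58 × cos(73.6°) = 16.8 m

16.8 m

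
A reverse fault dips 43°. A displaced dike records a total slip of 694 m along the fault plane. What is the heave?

508 m

heave = dip-slip × cos(dip) = 694 m × cos(43°) = 508 m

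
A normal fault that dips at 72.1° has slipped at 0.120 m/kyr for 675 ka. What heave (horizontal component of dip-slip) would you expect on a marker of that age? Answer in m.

dip-slip = rate × time = 0.120 m/kyr × 675 ka = 81 m
heave = dip-slip × cos(dip) = 81 × cos(72.1°) = 24.9 m

24.9 m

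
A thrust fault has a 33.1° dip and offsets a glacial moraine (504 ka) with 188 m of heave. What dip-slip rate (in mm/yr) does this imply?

dip-slip = heave / cos(dip) = 188 m / cos(33.1°) = 224.4 m
rate = 224.4 m / 504 ka = 0.000445 m/yr = 0.445 mm/yr

0.445 mm/yr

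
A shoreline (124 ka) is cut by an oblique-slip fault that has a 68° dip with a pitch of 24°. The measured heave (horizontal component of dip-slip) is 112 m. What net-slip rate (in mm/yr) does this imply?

5.93 mm/yr

dip-slip = heave / cos(dip) = 112 / cos(68°) = 299 m
net slip = dip-slip / sin(rake) = 299 / sin(24°) = 735.1 m
rate = 735.1 m / 124 ka = 0.00593 m/yr = 5.93 mm/yr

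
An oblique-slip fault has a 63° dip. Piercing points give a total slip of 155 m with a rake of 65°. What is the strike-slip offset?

65.5 m

strike-slip = net slip × cos(rake) = 155 m × cos(65°) = 65.5 m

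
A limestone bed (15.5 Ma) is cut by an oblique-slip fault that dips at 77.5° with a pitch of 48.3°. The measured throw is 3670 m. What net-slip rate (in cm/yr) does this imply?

0.0325 cm/yr

dip-slip = throw / sin(dip) = 3670 / sin(77.5°) = 3759 m
net slip = dip-slip / sin(rake) = 3759 / sin(48.3°) = 5035 m
rate = 5035 m / 15.5 Ma = 0.000325 m/yr = 0.0325 cm/yr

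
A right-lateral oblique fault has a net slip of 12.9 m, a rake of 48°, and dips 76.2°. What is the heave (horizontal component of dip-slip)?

2.29 m

dip-slip = net slip × sin(rake) = 12.9 m × sin(48°) = 9.587 m
heave = dip-slip × cos(dip) = 9.587 × cos(76.2°) = 2.29 m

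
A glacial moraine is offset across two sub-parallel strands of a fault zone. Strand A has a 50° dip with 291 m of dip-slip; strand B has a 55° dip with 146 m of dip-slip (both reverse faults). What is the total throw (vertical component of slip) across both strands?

throw_A = 291 × sin(50°) = 222.9 m
throw_B = 146 × sin(55°) = 119.6 m
total = 222.9 + 119.6 = 343 m

343 m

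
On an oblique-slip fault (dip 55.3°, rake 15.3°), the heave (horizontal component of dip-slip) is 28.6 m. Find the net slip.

dip-slip = heave / cos(dip) = 28.6 / cos(55.3°) = 50.24 m
net slip = dip-slip / sin(rake) = 50.24 / sin(15.3°) = 190 m

190 m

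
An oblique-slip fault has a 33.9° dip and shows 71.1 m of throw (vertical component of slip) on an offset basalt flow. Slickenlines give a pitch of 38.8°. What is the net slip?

dip-slip = throw / sin(dip) = 71.1 / sin(33.9°) = 127.5 m
net slip = dip-slip / sin(rake) = 127.5 / sin(38.8°) = 203 m

203 m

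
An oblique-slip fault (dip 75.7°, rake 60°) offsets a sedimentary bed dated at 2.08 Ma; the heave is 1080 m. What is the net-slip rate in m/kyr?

2.43 m/kyr

dip-slip = heave / cos(dip) = 1080 / cos(75.7°) = 4372 m
net slip = dip-slip / sin(rake) = 4372 / sin(60°) = 5049 m
rate = 5049 m / 2.08 Ma = 0.00243 m/yr = 2.43 m/kyr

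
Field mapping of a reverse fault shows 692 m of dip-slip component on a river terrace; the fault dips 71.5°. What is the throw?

throw = dip-slip × sin(dip) = 692 m × sin(71.5°) = 656 m

656 m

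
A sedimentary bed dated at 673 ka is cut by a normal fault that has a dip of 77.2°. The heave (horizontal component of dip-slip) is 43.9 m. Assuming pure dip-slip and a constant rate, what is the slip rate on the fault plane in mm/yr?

0.294 mm/yr

dip-slip = heave / cos(dip) = 43.9 m / cos(77.2°) = 198.2 m
rate = 198.2 m / 673 ka = 0.000294 m/yr = 0.294 mm/yr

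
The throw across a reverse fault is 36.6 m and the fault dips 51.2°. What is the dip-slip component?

47 m

dip-slip = throw / sin(dip) = 36.6 / sin(51.2°) = 47 m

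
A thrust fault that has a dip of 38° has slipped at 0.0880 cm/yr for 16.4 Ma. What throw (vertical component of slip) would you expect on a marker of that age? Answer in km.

dip-slip = rate × time = 0.0880 cm/yr × 16.4 Ma = 14430 m
throw = dip-slip × sin(dip) = 14430 × sin(38°) = 8890 m = 8.89 km

8.89 km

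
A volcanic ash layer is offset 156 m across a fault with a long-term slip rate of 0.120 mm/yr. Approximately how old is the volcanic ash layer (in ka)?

1300 ka

age = offset / rate = 156 m / (0.120 mm/yr) = 1.3e+06 yr = 1300 ka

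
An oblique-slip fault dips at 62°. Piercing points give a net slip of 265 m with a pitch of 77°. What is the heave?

dip-slip = net slip × sin(rake) = 265 m × sin(77°) = 258.2 m
heave = dip-slip × cos(dip) = 258.2 × cos(62°) = 121 m

121 m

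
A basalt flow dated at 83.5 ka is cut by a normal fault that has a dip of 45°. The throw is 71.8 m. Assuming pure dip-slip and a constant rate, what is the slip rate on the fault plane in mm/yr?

dip-slip = throw / sin(dip) = 71.8 m / sin(45°) = 101.5 m
rate = 101.5 m / 83.5 ka = 0.00122 m/yr = 1.22 mm/yr

1.22 mm/yr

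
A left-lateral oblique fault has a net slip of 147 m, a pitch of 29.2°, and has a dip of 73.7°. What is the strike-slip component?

strike-slip = net slip × cos(rake) = 147 m × cos(29.2°) = 128 m

128 m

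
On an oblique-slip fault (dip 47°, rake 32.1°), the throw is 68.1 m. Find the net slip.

175 m

dip-slip = throw / sin(dip) = 68.1 / sin(47°) = 93.12 m
net slip = dip-slip / sin(rake) = 93.12 / sin(32.1°) = 175 m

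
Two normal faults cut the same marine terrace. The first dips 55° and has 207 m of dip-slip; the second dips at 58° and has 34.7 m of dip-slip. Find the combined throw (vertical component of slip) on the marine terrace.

throw_A = 207 × sin(55°) = 169.6 m
throw_B = 34.7 × sin(58°) = 29.43 m
total = 169.6 + 29.43 = 199 m

199 m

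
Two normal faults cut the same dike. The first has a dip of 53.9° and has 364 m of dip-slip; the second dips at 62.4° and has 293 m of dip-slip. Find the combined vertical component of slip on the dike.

throw_A = 364 × sin(53.9°) = 294.1 m
throw_B = 293 × sin(62.4°) = 259.7 m
total = 294.1 + 259.7 = 554 m

554 m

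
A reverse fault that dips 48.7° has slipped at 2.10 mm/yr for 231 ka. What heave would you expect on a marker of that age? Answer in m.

dip-slip = rate × time = 2.10 mm/yr × 231 ka = 485.1 m
heave = dip-slip × cos(dip) = 485.1 × cos(48.7°) = 320 m

320 m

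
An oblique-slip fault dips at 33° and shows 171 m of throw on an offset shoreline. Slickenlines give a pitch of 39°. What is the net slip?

499 m

dip-slip = throw / sin(dip) = 171 / sin(33°) = 314 m
net slip = dip-slip / sin(rake) = 314 / sin(39°) = 499 m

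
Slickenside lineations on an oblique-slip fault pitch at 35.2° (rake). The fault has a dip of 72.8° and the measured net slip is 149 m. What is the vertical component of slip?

82 m

dip-slip = net slip × sin(rake) = 149 m × sin(35.2°) = 85.89 m
throw = dip-slip × sin(dip) = 85.89 × sin(72.8°) = 82 m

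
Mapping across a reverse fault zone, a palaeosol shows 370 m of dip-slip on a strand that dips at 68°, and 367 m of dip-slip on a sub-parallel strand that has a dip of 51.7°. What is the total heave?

heave_A = 370 × cos(68°) = 138.6 m
heave_B = 367 × cos(51.7°) = 227.5 m
total = 138.6 + 227.5 = 366 m

366 m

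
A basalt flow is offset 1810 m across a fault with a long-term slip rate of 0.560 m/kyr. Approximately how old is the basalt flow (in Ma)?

age = offset / rate = 1810 m / (0.560 m/kyr) = 3.23e+06 yr = 3.23 Ma

3.23 Ma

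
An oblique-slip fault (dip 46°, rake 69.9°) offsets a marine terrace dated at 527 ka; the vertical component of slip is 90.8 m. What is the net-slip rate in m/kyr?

0.255 m/kyr

dip-slip = throw / sin(dip) = 90.8 / sin(46°) = 126.2 m
net slip = dip-slip / sin(rake) = 126.2 / sin(69.9°) = 134.4 m
rate = 134.4 m / 527 ka = 0.000255 m/yr = 0.255 m/kyr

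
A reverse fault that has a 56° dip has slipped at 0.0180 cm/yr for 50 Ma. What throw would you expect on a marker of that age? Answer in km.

7.46 km

dip-slip = rate × time = 0.0180 cm/yr × 50 Ma = 9000 m
throw = dip-slip × sin(dip) = 9000 × sin(56°) = 7460 m = 7.46 km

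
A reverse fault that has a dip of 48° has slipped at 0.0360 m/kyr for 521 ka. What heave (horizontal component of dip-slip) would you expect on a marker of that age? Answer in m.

12.6 m

dip-slip = rate × time = 0.0360 m/kyr × 521 ka = 18.76 m
heave = dip-slip × cos(dip) = 18.76 × cos(48°) = 12.6 m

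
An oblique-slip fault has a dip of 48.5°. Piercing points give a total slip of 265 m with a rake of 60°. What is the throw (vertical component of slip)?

172 m

dip-slip = net slip × sin(rake) = 265 m × sin(60°) = 229.5 m
throw = dip-slip × sin(dip) = 229.5 × sin(48.5°) = 172 m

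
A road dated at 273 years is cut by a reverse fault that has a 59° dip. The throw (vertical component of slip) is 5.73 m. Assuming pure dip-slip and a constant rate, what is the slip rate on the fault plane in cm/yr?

2.45 cm/yr

dip-slip = throw / sin(dip) = 5.73 m / sin(59°) = 6.685 m
rate = 6.685 m / 273 years = 0.0245 m/yr = 2.45 cm/yr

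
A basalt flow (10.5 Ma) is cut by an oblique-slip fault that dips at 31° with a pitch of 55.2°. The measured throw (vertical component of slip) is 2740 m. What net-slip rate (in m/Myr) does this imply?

dip-slip = throw / sin(dip) = 2740 / sin(31°) = 5320 m
net slip = dip-slip / sin(rake) = 5320 / sin(55.2°) = 6479 m
rate = 6479 m / 10.5 Ma = 0.000617 m/yr = 617 m/Myr

617 m/Myr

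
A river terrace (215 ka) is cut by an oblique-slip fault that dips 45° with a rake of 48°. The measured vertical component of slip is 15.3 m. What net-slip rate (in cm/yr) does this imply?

dip-slip = throw / sin(dip) = 15.3 / sin(45°) = 21.64 m
net slip = dip-slip / sin(rake) = 21.64 / sin(48°) = 29.12 m
rate = 29.12 m / 215 ka = 0.000135 m/yr = 0.0135 cm/yr

0.0135 cm/yr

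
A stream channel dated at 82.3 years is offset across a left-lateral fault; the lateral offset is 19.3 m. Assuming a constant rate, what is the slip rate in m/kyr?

235 m/kyr

rate = 19.3 m / 82.3 years = 0.235 m/yr = 235 m/kyr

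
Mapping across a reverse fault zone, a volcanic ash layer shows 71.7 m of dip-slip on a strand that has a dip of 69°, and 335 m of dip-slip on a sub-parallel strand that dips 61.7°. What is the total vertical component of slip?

362 m

throw_A = 71.7 × sin(69°) = 66.94 m
throw_B = 335 × sin(61.7°) = 295 m
total = 66.94 + 295 = 362 m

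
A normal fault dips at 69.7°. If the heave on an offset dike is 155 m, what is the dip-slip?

447 m

dip-slip = heave / cos(dip) = 155 / cos(69.7°) = 447 m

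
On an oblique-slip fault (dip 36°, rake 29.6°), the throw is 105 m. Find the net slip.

362 m

dip-slip = throw / sin(dip) = 105 / sin(36°) = 178.6 m
net slip = dip-slip / sin(rake) = 178.6 / sin(29.6°) = 362 m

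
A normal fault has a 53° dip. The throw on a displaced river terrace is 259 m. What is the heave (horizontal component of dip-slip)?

195 m

heave = throw / tan(dip) = 259 / tan(53°) = 195 m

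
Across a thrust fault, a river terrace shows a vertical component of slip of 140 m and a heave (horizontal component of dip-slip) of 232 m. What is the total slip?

net slip = √(throw² + heave²) = √(140² + 232²) = 271 m

271 m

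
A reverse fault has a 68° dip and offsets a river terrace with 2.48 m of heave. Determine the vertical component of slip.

6.14 m

throw = heave × tan(dip) = 2.48 × tan(68°) = 6.14 m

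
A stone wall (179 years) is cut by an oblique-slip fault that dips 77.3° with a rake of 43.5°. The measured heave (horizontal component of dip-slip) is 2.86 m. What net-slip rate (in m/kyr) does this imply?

dip-slip = heave / cos(dip) = 2.86 / cos(77.3°) = 13.01 m
net slip = dip-slip / sin(rake) = 13.01 / sin(43.5°) = 18.90 m
rate = 18.90 m / 179 years = 0.106 m/yr = 106 m/kyr

106 m/kyr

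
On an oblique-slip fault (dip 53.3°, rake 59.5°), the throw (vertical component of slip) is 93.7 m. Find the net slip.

136 m

dip-slip = throw / sin(dip) = 93.7 / sin(53.3°) = 116.9 m
net slip = dip-slip / sin(rake) = 116.9 / sin(59.5°) = 136 m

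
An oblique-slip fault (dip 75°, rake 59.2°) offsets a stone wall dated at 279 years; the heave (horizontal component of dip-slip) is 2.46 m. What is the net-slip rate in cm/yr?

3.97 cm/yr

dip-slip = heave / cos(dip) = 2.46 / cos(75°) = 9.505 m
net slip = dip-slip / sin(rake) = 9.505 / sin(59.2°) = 11.07 m
rate = 11.07 m / 279 years = 0.0397 m/yr = 3.97 cm/yr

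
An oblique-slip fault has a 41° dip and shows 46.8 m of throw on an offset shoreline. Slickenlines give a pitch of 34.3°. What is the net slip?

127 m

dip-slip = throw / sin(dip) = 46.8 / sin(41°) = 71.34 m
net slip = dip-slip / sin(rake) = 71.34 / sin(34.3°) = 127 m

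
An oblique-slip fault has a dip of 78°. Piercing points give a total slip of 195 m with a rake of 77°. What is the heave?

dip-slip = net slip × sin(rake) = 195 m × sin(77°) = 190 m
heave = dip-slip × cos(dip) = 190 × cos(78°) = 39.5 m

39.5 m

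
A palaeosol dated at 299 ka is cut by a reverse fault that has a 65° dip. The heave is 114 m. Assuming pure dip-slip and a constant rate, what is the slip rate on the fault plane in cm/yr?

dip-slip = heave / cos(dip) = 114 m / cos(65°) = 269.7 m
rate = 269.7 m / 299 ka = 0.000902 m/yr = 0.0902 cm/yr

0.0902 cm/yr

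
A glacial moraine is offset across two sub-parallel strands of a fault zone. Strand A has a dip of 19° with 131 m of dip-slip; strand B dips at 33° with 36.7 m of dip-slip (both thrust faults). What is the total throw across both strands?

62.6 m

throw_A = 131 × sin(19°) = 42.65 m
throw_B = 36.7 × sin(33°) = 19.99 m
total = 42.65 + 19.99 = 62.6 m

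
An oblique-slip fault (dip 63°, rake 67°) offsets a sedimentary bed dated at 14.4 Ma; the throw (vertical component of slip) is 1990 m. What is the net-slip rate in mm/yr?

0.168 mm/yr

dip-slip = throw / sin(dip) = 1990 / sin(63°) = 2233 m
net slip = dip-slip / sin(rake) = 2233 / sin(67°) = 2426 m
rate = 2426 m / 14.4 Ma = 0.000168 m/yr = 0.168 mm/yr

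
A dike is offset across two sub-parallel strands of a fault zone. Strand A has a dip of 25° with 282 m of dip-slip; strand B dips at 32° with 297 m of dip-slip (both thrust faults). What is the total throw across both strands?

throw_A = 282 × sin(25°) = 119.2 m
throw_B = 297 × sin(32°) = 157.4 m
total = 119.2 + 157.4 = 277 m

277 m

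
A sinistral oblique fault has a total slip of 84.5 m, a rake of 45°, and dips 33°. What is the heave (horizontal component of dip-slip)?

dip-slip = net slip × sin(rake) = 84.5 m × sin(45°) = 59.75 m
heave = dip-slip × cos(dip) = 59.75 × cos(33°) = 50.1 m

50.1 m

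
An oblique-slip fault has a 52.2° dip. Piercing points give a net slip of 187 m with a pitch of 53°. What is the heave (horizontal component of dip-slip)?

91.5 m

dip-slip = net slip × sin(rake) = 187 m × sin(53°) = 149.3 m
heave = dip-slip × cos(dip) = 149.3 × cos(52.2°) = 91.5 m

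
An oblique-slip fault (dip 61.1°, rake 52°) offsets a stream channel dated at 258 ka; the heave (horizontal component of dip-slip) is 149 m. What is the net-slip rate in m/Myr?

1520 m/Myr

dip-slip = heave / cos(dip) = 149 / cos(61.1°) = 308.3 m
net slip = dip-slip / sin(rake) = 308.3 / sin(52°) = 391.2 m
rate = 391.2 m / 258 ka = 0.00152 m/yr = 1520 m/Myr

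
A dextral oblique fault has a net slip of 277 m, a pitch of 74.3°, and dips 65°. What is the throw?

dip-slip = net slip × sin(rake) = 277 m × sin(74.3°) = 266.7 m
throw = dip-slip × sin(dip) = 266.7 × sin(65°) = 242 m

242 m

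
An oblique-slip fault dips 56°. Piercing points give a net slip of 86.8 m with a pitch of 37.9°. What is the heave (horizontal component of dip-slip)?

dip-slip = net slip × sin(rake) = 86.8 m × sin(37.9°) = 53.32 m
heave = dip-slip × cos(dip) = 53.32 × cos(56°) = 29.8 m

29.8 m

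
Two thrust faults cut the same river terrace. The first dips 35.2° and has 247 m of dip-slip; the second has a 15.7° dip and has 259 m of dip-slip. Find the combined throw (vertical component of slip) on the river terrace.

throw_A = 247 × sin(35.2°) = 142.4 m
throw_B = 259 × sin(15.7°) = 70.09 m
total = 142.4 + 70.09 = 212 m

212 m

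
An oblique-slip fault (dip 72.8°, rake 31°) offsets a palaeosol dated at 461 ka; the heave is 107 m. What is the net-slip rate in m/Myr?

1520 m/Myr

dip-slip = heave / cos(dip) = 107 / cos(72.8°) = 361.8 m
net slip = dip-slip / sin(rake) = 361.8 / sin(31°) = 702.6 m
rate = 702.6 m / 461 ka = 0.00152 m/yr = 1520 m/Myr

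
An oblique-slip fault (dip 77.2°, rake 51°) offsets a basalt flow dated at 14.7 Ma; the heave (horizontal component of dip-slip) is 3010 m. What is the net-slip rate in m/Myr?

1190 m/Myr

dip-slip = heave / cos(dip) = 3010 / cos(77.2°) = 13590 m
net slip = dip-slip / sin(rake) = 13590 / sin(51°) = 17480 m
rate = 17480 m / 14.7 Ma = 0.00119 m/yr = 1190 m/Myr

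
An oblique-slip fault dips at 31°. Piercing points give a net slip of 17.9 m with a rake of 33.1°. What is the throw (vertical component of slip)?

dip-slip = net slip × sin(rake) = 17.9 m × sin(33.1°) = 9.775 m
throw = dip-slip × sin(dip) = 9.775 × sin(31°) = 5.03 m

5.03 m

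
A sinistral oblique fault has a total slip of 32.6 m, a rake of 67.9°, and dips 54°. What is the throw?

dip-slip = net slip × sin(rake) = 32.6 m × sin(67.9°) = 30.20 m
throw = dip-slip × sin(dip) = 30.20 × sin(54°) = 24.4 m

24.4 m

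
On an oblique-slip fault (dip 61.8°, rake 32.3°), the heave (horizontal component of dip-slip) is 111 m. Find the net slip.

dip-slip = heave / cos(dip) = 111 / cos(61.8°) = 234.9 m
net slip = dip-slip / sin(rake) = 234.9 / sin(32.3°) = 440 m

440 m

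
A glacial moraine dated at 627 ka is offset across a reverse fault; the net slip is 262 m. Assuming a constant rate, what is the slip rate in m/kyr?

0.418 m/kyr

rate = 262 m / 627 ka = 0.000418 m/yr = 0.418 m/kyr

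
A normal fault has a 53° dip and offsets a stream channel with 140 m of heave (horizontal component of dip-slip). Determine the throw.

186 m

throw = heave × tan(dip) = 140 × tan(53°) = 186 m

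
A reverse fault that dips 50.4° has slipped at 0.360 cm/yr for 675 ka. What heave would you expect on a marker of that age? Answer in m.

dip-slip = rate × time = 0.360 cm/yr × 675 ka = 2430 m
heave = dip-slip × cos(dip) = 2430 × cos(50.4°) = 1550 m

1550 m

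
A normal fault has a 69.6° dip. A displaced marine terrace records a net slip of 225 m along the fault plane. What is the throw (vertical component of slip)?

211 m

throw = dip-slip × sin(dip) = 225 m × sin(69.6°) = 211 m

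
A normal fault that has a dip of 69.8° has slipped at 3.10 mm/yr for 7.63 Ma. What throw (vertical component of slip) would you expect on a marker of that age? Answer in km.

dip-slip = rate × time = 3.10 mm/yr × 7.63 Ma = 23650 m
throw = dip-slip × sin(dip) = 23650 × sin(69.8°) = 22200 m = 22.2 km

22.2 km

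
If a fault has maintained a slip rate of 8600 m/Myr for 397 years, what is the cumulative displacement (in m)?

3.41 m

slip = rate × time = 8600 m/Myr × 397 years = 3.41 m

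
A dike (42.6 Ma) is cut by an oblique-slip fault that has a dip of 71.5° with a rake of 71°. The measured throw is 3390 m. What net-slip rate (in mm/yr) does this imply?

0.0887 mm/yr

dip-slip = throw / sin(dip) = 3390 / sin(71.5°) = 3575 m
net slip = dip-slip / sin(rake) = 3575 / sin(71°) = 3781 m
rate = 3781 m / 42.6 Ma = 0.0000887 m/yr = 0.0887 mm/yr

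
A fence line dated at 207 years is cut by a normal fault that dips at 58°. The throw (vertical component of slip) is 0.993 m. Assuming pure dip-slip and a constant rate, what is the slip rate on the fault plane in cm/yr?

dip-slip = throw / sin(dip) = 0.993 m / sin(58°) = 1.171 m
rate = 1.171 m / 207 years = 0.00566 m/yr = 0.566 cm/yr

0.566 cm/yr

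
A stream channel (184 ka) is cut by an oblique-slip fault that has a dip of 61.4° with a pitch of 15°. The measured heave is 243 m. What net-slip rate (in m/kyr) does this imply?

10.7 m/kyr

dip-slip = heave / cos(dip) = 243 / cos(61.4°) = 507.6 m
net slip = dip-slip / sin(rake) = 507.6 / sin(15°) = 1961 m
rate = 1961 m / 184 ka = 0.0107 m/yr = 10.7 m/kyr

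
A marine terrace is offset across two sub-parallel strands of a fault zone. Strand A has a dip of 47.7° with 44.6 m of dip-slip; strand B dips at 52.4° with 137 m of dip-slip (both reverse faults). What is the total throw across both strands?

142 m

throw_A = 44.6 × sin(47.7°) = 32.99 m
throw_B = 137 × sin(52.4°) = 108.5 m
total = 32.99 + 108.5 = 142 m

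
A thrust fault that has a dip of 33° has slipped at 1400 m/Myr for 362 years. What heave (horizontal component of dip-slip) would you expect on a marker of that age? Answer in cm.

42.5 cm

dip-slip = rate × time = 1400 m/Myr × 362 years = 0.5068 m
heave = dip-slip × cos(dip) = 0.5068 × cos(33°) = 0.425 m = 42.5 cm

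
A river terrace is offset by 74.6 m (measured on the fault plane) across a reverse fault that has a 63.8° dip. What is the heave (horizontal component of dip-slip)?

32.9 m

heave = dip-slip × cos(dip) = 74.6 m × cos(63.8°) = 32.9 m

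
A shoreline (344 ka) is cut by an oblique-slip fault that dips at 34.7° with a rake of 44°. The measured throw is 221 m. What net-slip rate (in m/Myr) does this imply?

dip-slip = throw / sin(dip) = 221 / sin(34.7°) = 388.2 m
net slip = dip-slip / sin(rake) = 388.2 / sin(44°) = 558.9 m
rate = 558.9 m / 344 ka = 0.00162 m/yr = 1620 m/Myr

1620 m/Myr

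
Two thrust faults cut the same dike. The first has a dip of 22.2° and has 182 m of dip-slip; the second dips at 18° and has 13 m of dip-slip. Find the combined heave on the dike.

heave_A = 182 × cos(22.2°) = 168.5 m
heave_B = 13 × cos(18°) = 12.36 m
total = 168.5 + 12.36 = 181 m

181 m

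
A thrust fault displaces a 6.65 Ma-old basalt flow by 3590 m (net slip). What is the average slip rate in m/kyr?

0.540 m/kyr

rate = 3590 m / 6.65 Ma = 0.000540 m/yr = 0.540 m/kyr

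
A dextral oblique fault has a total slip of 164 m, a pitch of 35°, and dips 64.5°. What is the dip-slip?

dip-slip = net slip × sin(rake) = 164 m × sin(35°) = 94.1 m

94.1 m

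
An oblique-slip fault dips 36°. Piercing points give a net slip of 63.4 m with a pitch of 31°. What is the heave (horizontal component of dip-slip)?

26.4 m

dip-slip = net slip × sin(rake) = 63.4 m × sin(31°) = 32.65 m
heave = dip-slip × cos(dip) = 32.65 × cos(36°) = 26.4 m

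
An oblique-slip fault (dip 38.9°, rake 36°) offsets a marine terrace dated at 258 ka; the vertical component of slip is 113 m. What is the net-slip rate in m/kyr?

1.19 m/kyr

dip-slip = throw / sin(dip) = 113 / sin(38.9°) = 179.9 m
net slip = dip-slip / sin(rake) = 179.9 / sin(36°) = 306.1 m
rate = 306.1 m / 258 ka = 0.00119 m/yr = 1.19 m/kyr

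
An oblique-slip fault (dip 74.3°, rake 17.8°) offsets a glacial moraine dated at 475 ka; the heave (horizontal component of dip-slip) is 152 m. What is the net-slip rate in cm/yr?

dip-slip = heave / cos(dip) = 152 / cos(74.3°) = 561.7 m
net slip = dip-slip / sin(rake) = 561.7 / sin(17.8°) = 1837 m
rate = 1837 m / 475 ka = 0.00387 m/yr = 0.387 cm/yr

0.387 cm/yr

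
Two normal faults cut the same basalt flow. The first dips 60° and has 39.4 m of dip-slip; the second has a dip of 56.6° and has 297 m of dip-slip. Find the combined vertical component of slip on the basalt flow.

282 m

throw_A = 39.4 × sin(60°) = 34.12 m
throw_B = 297 × sin(56.6°) = 247.9 m
total = 34.12 + 247.9 = 282 m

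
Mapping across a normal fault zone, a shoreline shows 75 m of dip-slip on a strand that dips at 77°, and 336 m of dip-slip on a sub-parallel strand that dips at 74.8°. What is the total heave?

heave_A = 75 × cos(77°) = 16.87 m
heave_B = 336 × cos(74.8°) = 88.10 m
total = 16.87 + 88.10 = 105 m

105 m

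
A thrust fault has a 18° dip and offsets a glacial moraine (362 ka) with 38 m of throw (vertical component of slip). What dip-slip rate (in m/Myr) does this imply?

340 m/Myr

dip-slip = throw / sin(dip) = 38 m / sin(18°) = 123 m
rate = 123 m / 362 ka = 0.000340 m/yr = 340 m/Myr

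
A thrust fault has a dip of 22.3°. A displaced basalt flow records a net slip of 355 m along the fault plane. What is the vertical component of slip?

throw = dip-slip × sin(dip) = 355 m × sin(22.3°) = 135 m

135 m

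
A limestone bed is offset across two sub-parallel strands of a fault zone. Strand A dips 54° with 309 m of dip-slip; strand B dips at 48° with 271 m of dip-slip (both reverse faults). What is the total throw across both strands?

throw_A = 309 × sin(54°) = 250 m
throw_B = 271 × sin(48°) = 201.4 m
total = 250 + 201.4 = 451 m

451 m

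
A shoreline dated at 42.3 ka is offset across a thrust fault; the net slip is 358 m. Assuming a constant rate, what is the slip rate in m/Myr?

rate = 358 m / 42.3 ka = 0.00846 m/yr = 8460 m/Myr

8460 m/Myr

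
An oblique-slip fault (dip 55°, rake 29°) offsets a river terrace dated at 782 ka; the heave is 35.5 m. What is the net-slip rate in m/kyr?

dip-slip = heave / cos(dip) = 35.5 / cos(55°) = 61.89 m
net slip = dip-slip / sin(rake) = 61.89 / sin(29°) = 127.7 m
rate = 127.7 m / 782 ka = 0.000163 m/yr = 0.163 m/kyr

0.163 m/kyr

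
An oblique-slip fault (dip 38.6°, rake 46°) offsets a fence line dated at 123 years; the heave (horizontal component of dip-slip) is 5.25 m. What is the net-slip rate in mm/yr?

75.9 mm/yr

dip-slip = heave / cos(dip) = 5.25 / cos(38.6°) = 6.718 m
net slip = dip-slip / sin(rake) = 6.718 / sin(46°) = 9.339 m
rate = 9.339 m / 123 years = 0.0759 m/yr = 75.9 mm/yr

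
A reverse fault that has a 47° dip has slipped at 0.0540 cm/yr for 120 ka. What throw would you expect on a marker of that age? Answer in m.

47.4 m

dip-slip = rate × time = 0.0540 cm/yr × 120 ka = 64.80 m
throw = dip-slip × sin(dip) = 64.80 × sin(47°) = 47.4 m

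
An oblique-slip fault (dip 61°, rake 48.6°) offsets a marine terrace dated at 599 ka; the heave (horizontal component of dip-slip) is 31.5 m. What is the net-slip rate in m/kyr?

0.145 m/kyr

dip-slip = heave / cos(dip) = 31.5 / cos(61°) = 64.97 m
net slip = dip-slip / sin(rake) = 64.97 / sin(48.6°) = 86.62 m
rate = 86.62 m / 599 ka = 0.000145 m/yr = 0.145 m/kyr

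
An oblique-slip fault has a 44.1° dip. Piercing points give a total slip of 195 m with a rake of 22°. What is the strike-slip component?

181 m

strike-slip = net slip × cos(rake) = 195 m × cos(22°) = 181 m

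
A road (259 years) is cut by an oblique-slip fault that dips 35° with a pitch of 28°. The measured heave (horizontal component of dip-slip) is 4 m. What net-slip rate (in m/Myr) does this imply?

40200 m/Myr

dip-slip = heave / cos(dip) = 4 / cos(35°) = 4.883 m
net slip = dip-slip / sin(rake) = 4.883 / sin(28°) = 10.40 m
rate = 10.40 m / 259 years = 0.0402 m/yr = 40200 m/Myr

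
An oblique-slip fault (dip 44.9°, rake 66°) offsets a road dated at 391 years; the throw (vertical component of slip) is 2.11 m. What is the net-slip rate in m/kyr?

8.37 m/kyr

dip-slip = throw / sin(dip) = 2.11 / sin(44.9°) = 2.989 m
net slip = dip-slip / sin(rake) = 2.989 / sin(66°) = 3.272 m
rate = 3.272 m / 391 years = 0.00837 m/yr = 8.37 m/kyr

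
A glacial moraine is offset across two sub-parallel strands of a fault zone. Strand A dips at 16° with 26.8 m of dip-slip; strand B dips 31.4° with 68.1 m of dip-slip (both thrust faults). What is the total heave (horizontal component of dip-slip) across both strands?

83.9 m

heave_A = 26.8 × cos(16°) = 25.76 m
heave_B = 68.1 × cos(31.4°) = 58.13 m
total = 25.76 + 58.13 = 83.9 m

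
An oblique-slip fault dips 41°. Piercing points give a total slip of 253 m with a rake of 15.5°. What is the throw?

dip-slip = net slip × sin(rake) = 253 m × sin(15.5°) = 67.61 m
throw = dip-slip × sin(dip) = 67.61 × sin(41°) = 44.4 m

44.4 m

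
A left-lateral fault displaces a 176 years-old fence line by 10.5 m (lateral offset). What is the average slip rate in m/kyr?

59.7 m/kyr

rate = 10.5 m / 176 years = 0.0597 m/yr = 59.7 m/kyr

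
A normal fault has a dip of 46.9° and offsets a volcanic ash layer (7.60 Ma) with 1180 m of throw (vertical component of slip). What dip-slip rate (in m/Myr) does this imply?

dip-slip = throw / sin(dip) = 1180 m / sin(46.9°) = 1616 m
rate = 1616 m / 7.60 Ma = 0.000213 m/yr = 213 m/Myr

213 m/Myr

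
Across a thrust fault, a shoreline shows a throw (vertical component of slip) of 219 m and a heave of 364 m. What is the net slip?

425 m

net slip = √(throw² + heave²) = √(219² + 364²) = 425 m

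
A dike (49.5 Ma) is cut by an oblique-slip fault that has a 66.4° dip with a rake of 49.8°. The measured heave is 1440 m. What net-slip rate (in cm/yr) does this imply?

dip-slip = heave / cos(dip) = 1440 / cos(66.4°) = 3597 m
net slip = dip-slip / sin(rake) = 3597 / sin(49.8°) = 4709 m
rate = 4709 m / 49.5 Ma = 0.0000951 m/yr = 0.00951 cm/yr

0.00951 cm/yr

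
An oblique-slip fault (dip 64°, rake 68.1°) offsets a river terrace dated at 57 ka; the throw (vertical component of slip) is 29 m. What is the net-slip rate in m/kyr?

dip-slip = throw / sin(dip) = 29 / sin(64°) = 32.27 m
net slip = dip-slip / sin(rake) = 32.27 / sin(68.1°) = 34.77 m
rate = 34.77 m / 57 ka = 0.000610 m/yr = 0.610 m/kyr

0.610 m/kyr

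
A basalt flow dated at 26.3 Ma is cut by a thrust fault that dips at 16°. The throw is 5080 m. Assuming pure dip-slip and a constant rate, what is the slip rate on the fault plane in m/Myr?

dip-slip = throw / sin(dip) = 5080 m / sin(16°) = 18430 m
rate = 18430 m / 26.3 Ma = 0.000701 m/yr = 701 m/Myr

701 m/Myr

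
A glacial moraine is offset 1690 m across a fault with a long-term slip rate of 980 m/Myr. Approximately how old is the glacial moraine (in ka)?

1720 ka

age = offset / rate = 1690 m / (980 m/Myr) = 1.72e+06 yr = 1720 ka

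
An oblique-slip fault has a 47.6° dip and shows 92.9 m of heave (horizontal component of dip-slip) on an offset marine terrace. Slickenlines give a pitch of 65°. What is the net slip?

dip-slip = heave / cos(dip) = 92.9 / cos(47.6°) = 137.8 m
net slip = dip-slip / sin(rake) = 137.8 / sin(65°) = 152 m

152 m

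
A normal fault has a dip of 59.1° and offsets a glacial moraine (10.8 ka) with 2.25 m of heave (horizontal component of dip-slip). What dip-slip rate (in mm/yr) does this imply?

dip-slip = heave / cos(dip) = 2.25 m / cos(59.1°) = 4.381 m
rate = 4.381 m / 10.8 ka = 0.000406 m/yr = 0.406 mm/yr

0.406 mm/yr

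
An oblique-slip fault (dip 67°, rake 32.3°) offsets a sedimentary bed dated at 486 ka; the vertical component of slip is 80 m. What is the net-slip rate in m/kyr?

dip-slip = throw / sin(dip) = 80 / sin(67°) = 86.91 m
net slip = dip-slip / sin(rake) = 86.91 / sin(32.3°) = 162.6 m
rate = 162.6 m / 486 ka = 0.000335 m/yr = 0.335 m/kyr

0.335 m/kyr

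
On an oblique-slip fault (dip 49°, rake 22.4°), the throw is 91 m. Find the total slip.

dip-slip = throw / sin(dip) = 91 / sin(49°) = 120.6 m
net slip = dip-slip / sin(rake) = 120.6 / sin(22.4°) = 316 m

316 m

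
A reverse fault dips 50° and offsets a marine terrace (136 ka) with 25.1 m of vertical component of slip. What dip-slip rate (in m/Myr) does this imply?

dip-slip = throw / sin(dip) = 25.1 m / sin(50°) = 32.77 m
rate = 32.77 m / 136 ka = 0.000241 m/yr = 241 m/Myr

241 m/Myr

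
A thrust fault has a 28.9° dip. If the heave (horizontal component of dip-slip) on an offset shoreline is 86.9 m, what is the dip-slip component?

99.3 m

dip-slip = heave / cos(dip) = 86.9 / cos(28.9°) = 99.3 m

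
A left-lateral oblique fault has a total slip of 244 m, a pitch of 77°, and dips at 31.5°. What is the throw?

124 m

dip-slip = net slip × sin(rake) = 244 m × sin(77°) = 237.7 m
throw = dip-slip × sin(dip) = 237.7 × sin(31.5°) = 124 m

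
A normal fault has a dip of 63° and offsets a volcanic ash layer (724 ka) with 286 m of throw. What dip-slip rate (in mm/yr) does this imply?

0.443 mm/yr

dip-slip = throw / sin(dip) = 286 m / sin(63°) = 321 m
rate = 321 m / 724 ka = 0.000443 m/yr = 0.443 mm/yr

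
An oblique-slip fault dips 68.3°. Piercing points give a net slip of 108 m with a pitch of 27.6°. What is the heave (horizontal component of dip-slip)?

18.5 m

dip-slip = net slip × sin(rake) = 108 m × sin(27.6°) = 50.04 m
heave = dip-slip × cos(dip) = 50.04 × cos(68.3°) = 18.5 m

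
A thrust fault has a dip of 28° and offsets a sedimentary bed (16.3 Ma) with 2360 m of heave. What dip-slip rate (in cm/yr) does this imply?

dip-slip = heave / cos(dip) = 2360 m / cos(28°) = 2673 m
rate = 2673 m / 16.3 Ma = 0.000164 m/yr = 0.0164 cm/yr

0.0164 cm/yr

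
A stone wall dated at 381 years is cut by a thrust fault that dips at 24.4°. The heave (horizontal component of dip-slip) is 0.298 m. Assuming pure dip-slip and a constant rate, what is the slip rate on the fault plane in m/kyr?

0.859 m/kyr

dip-slip = heave / cos(dip) = 0.298 m / cos(24.4°) = 0.3272 m
rate = 0.3272 m / 381 years = 0.000859 m/yr = 0.859 m/kyr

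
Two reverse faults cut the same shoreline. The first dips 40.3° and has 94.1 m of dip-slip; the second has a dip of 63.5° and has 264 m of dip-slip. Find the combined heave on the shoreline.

190 m

heave_A = 94.1 × cos(40.3°) = 71.77 m
heave_B = 264 × cos(63.5°) = 117.8 m
total = 71.77 + 117.8 = 190 m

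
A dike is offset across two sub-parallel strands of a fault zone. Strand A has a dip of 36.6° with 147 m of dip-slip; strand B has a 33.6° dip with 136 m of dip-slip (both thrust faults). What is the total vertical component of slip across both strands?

163 m

throw_A = 147 × sin(36.6°) = 87.65 m
throw_B = 136 × sin(33.6°) = 75.26 m
total = 87.65 + 75.26 = 163 m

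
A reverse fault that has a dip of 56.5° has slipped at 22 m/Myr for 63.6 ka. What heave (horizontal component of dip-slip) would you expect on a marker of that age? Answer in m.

dip-slip = rate × time = 22 m/Myr × 63.6 ka = 1.399 m
heave = dip-slip × cos(dip) = 1.399 × cos(56.5°) = 0.772 m

0.772 m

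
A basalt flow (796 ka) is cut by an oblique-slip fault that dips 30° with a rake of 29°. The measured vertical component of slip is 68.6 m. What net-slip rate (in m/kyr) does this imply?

dip-slip = throw / sin(dip) = 68.6 / sin(30°) = 137.2 m
net slip = dip-slip / sin(rake) = 137.2 / sin(29°) = 283 m
rate = 283 m / 796 ka = 0.000356 m/yr = 0.356 m/kyr

0.356 m/kyr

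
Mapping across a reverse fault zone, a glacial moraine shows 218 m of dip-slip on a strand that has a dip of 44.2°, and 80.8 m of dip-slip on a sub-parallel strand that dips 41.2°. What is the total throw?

205 m

throw_A = 218 × sin(44.2°) = 152 m
throw_B = 80.8 × sin(41.2°) = 53.22 m
total = 152 + 53.22 = 205 m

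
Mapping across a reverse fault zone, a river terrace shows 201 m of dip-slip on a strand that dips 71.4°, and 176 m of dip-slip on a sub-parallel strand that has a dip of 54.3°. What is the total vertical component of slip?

throw_A = 201 × sin(71.4°) = 190.5 m
throw_B = 176 × sin(54.3°) = 142.9 m
total = 190.5 + 142.9 = 333 m

333 m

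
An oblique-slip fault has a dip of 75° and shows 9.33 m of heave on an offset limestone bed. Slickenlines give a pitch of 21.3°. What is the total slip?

dip-slip = heave / cos(dip) = 9.33 / cos(75°) = 36.05 m
net slip = dip-slip / sin(rake) = 36.05 / sin(21.3°) = 99.2 m

99.2 m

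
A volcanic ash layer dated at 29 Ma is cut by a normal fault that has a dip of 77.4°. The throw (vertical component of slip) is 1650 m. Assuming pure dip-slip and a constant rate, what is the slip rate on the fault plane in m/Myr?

dip-slip = throw / sin(dip) = 1650 m / sin(77.4°) = 1691 m
rate = 1691 m / 29 Ma = 0.0000583 m/yr = 58.3 m/Myr

58.3 m/Myr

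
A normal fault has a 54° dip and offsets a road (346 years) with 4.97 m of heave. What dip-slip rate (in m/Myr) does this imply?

dip-slip = heave / cos(dip) = 4.97 m / cos(54°) = 8.455 m
rate = 8.455 m / 346 years = 0.0244 m/yr = 24400 m/Myr

24400 m/Myr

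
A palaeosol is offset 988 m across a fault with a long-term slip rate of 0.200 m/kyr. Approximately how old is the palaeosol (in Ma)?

4.94 Ma

age = offset / rate = 988 m / (0.200 m/kyr) = 4.94e+06 yr = 4.94 Ma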